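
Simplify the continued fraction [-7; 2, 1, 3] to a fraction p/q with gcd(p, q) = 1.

-73/11

Start with 3.
1 + 1/(3/1) = 1 + 1/3 = 4/3
2 + 1/(4/3) = 2 + 3/4 = 11/4
-7 + 1/(11/4) = -7 + 4/11 = -73/11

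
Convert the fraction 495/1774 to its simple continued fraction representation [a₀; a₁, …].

⌊495/1774⌋ = 0, remainder 495
⌊1774/495⌋ = 3, remainder 289
⌊495/289⌋ = 1, remainder 206
⌊289/206⌋ = 1, remainder 83
⌊206/83⌋ = 2, remainder 40
⌊83/40⌋ = 2, remainder 3
⌊40/3⌋ = 13, remainder 1
⌊3/1⌋ = 3, remainder 0

[0; 3, 1, 1, 2, 2, 13, 3]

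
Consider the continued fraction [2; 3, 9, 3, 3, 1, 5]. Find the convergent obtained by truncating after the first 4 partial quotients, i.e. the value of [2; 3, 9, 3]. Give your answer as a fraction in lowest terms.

Use the convergent recurrence hₖ = aₖ·hₖ₋₁ + hₖ₋₂ (and likewise for the denominators kₖ):
a_0 = 2: 2/1
a_1 = 3: 7/3
a_2 = 9: 65/28
a_3 = 3: 202/87

202/87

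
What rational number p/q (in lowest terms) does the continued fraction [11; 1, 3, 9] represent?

435/37

a_0 = 11: 11/1
a_1 = 1: 12/1
a_2 = 3: 47/4
a_3 = 9: 435/37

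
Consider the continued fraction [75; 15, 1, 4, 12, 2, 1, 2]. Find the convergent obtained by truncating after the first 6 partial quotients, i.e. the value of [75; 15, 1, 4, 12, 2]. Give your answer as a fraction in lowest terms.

150652/2007

Use the convergent recurrence hₖ = aₖ·hₖ₋₁ + hₖ₋₂ (and likewise for the denominators kₖ):
a_0 = 75: 75/1
a_1 = 15: 1126/15
a_2 = 1: 1201/16
a_3 = 4: 5930/79
a_4 = 12: 72361/964
a_5 = 2: 150652/2007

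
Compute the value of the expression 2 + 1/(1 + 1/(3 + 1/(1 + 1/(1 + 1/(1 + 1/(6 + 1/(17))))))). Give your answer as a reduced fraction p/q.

4442/1595

a_0 = 2: 2/1
a_1 = 1: 3/1
a_2 = 3: 11/4
a_3 = 1: 14/5
a_4 = 1: 25/9
a_5 = 1: 39/14
a_6 = 6: 259/93
a_7 = 17: 4442/1595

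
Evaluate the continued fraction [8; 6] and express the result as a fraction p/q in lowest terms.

49/6

Starting at the tail and folding back:
Start with 6.
8 + 1/(6/1) = 8 + 1/6 = 49/6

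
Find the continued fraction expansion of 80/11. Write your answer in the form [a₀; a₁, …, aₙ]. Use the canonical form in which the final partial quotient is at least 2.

Repeatedly divide and take the remainder:
⌊80/11⌋ = 7, remainder 3
⌊11/3⌋ = 3, remainder 2
⌊3/2⌋ = 1, remainder 1
⌊2/1⌋ = 2, remainder 0

[7; 3, 1, 2]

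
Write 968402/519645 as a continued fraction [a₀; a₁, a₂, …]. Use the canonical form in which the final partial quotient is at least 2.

[1; 1, 6, 3, 38, 1, 59, 10]

Run the Euclidean algorithm, recording each quotient:
968402 ÷ 519645 → quotient 1, remainder 448757
519645 ÷ 448757 → quotient 1, remainder 70888
448757 ÷ 70888 → quotient 6, remainder 23429
70888 ÷ 23429 → quotient 3, remainder 601
23429 ÷ 601 → quotient 38, remainder 591
601 ÷ 591 → quotient 1, remainder 10
591 ÷ 10 → quotient 59, remainder 1
10 ÷ 1 → quotient 10, remainder 0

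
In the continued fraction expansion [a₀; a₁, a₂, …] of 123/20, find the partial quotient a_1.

6

Repeatedly divide and take the remainder:
123 = 6·20 + 3, so a_0 = 6
20 = 6·3 + 2, so a_1 = 6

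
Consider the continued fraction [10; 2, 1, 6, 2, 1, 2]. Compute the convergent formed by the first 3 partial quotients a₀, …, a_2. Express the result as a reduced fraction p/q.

31/3

Compute successive convergents:
a_0 = 10: 10/1
a_1 = 2: 21/2
a_2 = 1: 31/3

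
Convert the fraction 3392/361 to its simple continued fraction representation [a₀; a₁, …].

3392 ÷ 361 → quotient 9, remainder 143
361 ÷ 143 → quotient 2, remainder 75
143 ÷ 75 → quotient 1, remainder 68
75 ÷ 68 → quotient 1, remainder 7
68 ÷ 7 → quotient 9, remainder 5
7 ÷ 5 → quotient 1, remainder 2
5 ÷ 2 → quotient 2, remainder 1
2 ÷ 1 → quotient 2, remainder 0

[9; 2, 1, 1, 9, 1, 2, 2]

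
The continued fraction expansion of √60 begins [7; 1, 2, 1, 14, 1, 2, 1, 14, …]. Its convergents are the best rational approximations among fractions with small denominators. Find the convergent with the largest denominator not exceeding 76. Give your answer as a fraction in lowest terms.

a_0 = 7: 7/1  (≤ bound)
a_1 = 1: 8/1  (≤ bound)
a_2 = 2: 23/3  (≤ bound)
a_3 = 1: 31/4  (≤ bound)
a_4 = 14: 457/59  (≤ bound)
a_5 = 1: 488/63  (≤ bound)
a_6 = 2: 1433/185  (> 76, stop)

488/63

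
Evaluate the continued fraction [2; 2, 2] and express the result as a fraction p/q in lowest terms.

a_0 = 2: 2/1
a_1 = 2: 5/2
a_2 = 2: 12/5

12/5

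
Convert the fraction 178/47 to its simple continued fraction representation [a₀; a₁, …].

⌊178/47⌋ = 3, remainder 37
⌊47/37⌋ = 1, remainder 10
⌊37/10⌋ = 3, remainder 7
⌊10/7⌋ = 1, remainder 3
⌊7/3⌋ = 2, remainder 1
⌊3/1⌋ = 3, remainder 0

[3; 1, 3, 1, 2, 3]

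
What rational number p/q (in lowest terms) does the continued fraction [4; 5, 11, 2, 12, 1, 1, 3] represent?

Use the convergent recurrence hₖ = aₖ·hₖ₋₁ + hₖ₋₂ (and likewise for the denominators kₖ):
a_0 = 4: 4/1
a_1 = 5: 21/5
a_2 = 11: 235/56
a_3 = 2: 491/117
a_4 = 12: 6127/1460
a_5 = 1: 6618/1577
a_6 = 1: 12745/3037
a_7 = 3: 44853/10688

44853/10688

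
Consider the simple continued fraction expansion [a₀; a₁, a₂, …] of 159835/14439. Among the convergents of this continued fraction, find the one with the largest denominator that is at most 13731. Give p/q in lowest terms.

a_0 = 11: 11/1  (≤ bound)
a_1 = 14: 155/14  (≤ bound)
a_2 = 2: 321/29  (≤ bound)
a_3 = 1: 476/43  (≤ bound)
a_4 = 5: 2701/244  (≤ bound)
a_5 = 59: 159835/14439  (> 13731, stop)

2701/244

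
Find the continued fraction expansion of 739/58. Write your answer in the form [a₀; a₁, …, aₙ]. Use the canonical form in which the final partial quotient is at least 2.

[12; 1, 2, 1, 6, 2]

Run the Euclidean algorithm, recording each quotient:
739 ÷ 58 → quotient 12, remainder 43
58 ÷ 43 → quotient 1, remainder 15
43 ÷ 15 → quotient 2, remainder 13
15 ÷ 13 → quotient 1, remainder 2
13 ÷ 2 → quotient 6, remainder 1
2 ÷ 1 → quotient 2, remainder 0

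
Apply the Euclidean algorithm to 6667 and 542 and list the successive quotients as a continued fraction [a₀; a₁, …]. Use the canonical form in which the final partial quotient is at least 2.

[12; 3, 3, 13, 4]

⌊6667/542⌋ = 12, remainder 163
⌊542/163⌋ = 3, remainder 53
⌊163/53⌋ = 3, remainder 4
⌊53/4⌋ = 13, remainder 1
⌊4/1⌋ = 4, remainder 0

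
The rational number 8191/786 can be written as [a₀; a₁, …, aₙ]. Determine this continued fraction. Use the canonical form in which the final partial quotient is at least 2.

8191 ÷ 786 → quotient 10, remainder 331
786 ÷ 331 → quotient 2, remainder 124
331 ÷ 124 → quotient 2, remainder 83
124 ÷ 83 → quotient 1, remainder 41
83 ÷ 41 → quotient 2, remainder 1
41 ÷ 1 → quotient 41, remainder 0

[10; 2, 2, 1, 2, 41]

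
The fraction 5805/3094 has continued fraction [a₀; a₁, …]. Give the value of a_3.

5805 ÷ 3094 → quotient 1, remainder 2711
3094 ÷ 2711 → quotient 1, remainder 383
2711 ÷ 383 → quotient 7, remainder 30
383 ÷ 30 → quotient 12, remainder 23

12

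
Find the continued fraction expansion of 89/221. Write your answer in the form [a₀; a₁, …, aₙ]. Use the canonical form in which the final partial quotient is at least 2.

Repeatedly divide and take the remainder:
⌊89/221⌋ = 0, remainder 89
⌊221/89⌋ = 2, remainder 43
⌊89/43⌋ = 2, remainder 3
⌊43/3⌋ = 14, remainder 1
⌊3/1⌋ = 3, remainder 0

[0; 2, 2, 14, 3]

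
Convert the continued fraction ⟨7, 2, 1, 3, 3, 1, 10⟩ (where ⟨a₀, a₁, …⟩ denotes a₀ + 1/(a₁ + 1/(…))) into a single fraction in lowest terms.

3725/506

Start with 10.
1 + 1/(10/1) = 1 + 1/10 = 11/10
3 + 1/(11/10) = 3 + 10/11 = 43/11
3 + 1/(43/11) = 3 + 11/43 = 140/43
1 + 1/(140/43) = 1 + 43/140 = 183/140
2 + 1/(183/140) = 2 + 140/183 = 506/183
7 + 1/(506/183) = 7 + 183/506 = 3725/506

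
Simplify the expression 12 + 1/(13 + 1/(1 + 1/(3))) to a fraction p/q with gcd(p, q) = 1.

664/55

Use the convergent recurrence hₖ = aₖ·hₖ₋₁ + hₖ₋₂ (and likewise for the denominators kₖ):
a_0 = 12: 12/1
a_1 = 13: 157/13
a_2 = 1: 169/14
a_3 = 3: 664/55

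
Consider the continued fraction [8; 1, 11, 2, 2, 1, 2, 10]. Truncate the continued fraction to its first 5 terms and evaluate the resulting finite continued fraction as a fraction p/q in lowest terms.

Build up convergents one term at a time:
a_0 = 8: 8/1
a_1 = 1: 9/1
a_2 = 11: 107/12
a_3 = 2: 223/25
a_4 = 2: 553/62

553/62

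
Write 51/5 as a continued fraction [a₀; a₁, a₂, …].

[10; 5]

51 ÷ 5 → quotient 10, remainder 1
5 ÷ 1 → quotient 5, remainder 0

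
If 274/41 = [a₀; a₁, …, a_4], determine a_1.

Run the Euclidean algorithm, recording each quotient:
⌊274/41⌋ = 6, remainder 28
⌊41/28⌋ = 1, remainder 13

1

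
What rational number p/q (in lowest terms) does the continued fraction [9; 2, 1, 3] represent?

Use the convergent recurrence hₖ = aₖ·hₖ₋₁ + hₖ₋₂ (and likewise for the denominators kₖ):
a_0 = 9: 9/1
a_1 = 2: 19/2
a_2 = 1: 28/3
a_3 = 3: 103/11

103/11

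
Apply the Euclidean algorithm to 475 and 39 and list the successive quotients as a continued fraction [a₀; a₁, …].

475 = 12·39 + 7, so a_0 = 12
39 = 5·7 + 4, so a_1 = 5
7 = 1·4 + 3, so a_2 = 1
4 = 1·3 + 1, so a_3 = 1
3 = 3·1 + 0, so a_4 = 3

[12; 5, 1, 1, 3]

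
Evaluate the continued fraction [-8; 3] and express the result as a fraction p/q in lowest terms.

Start with 3.
-8 + 1/(3/1) = -8 + 1/3 = -23/3

-23/3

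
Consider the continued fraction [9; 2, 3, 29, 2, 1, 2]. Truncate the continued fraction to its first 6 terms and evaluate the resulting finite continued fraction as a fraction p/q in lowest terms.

5865/622

Start with 1.
2 + 1/(1/1) = 2 + 1/1 = 3/1
29 + 1/(3/1) = 29 + 1/3 = 88/3
3 + 1/(88/3) = 3 + 3/88 = 267/88
2 + 1/(267/88) = 2 + 88/267 = 622/267
9 + 1/(622/267) = 9 + 267/622 = 5865/622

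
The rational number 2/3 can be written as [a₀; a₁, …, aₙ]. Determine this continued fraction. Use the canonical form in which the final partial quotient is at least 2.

[0; 1, 2]

Apply division with remainder until the remainder is 0:
2 = 0·3 + 2, so a_0 = 0
3 = 1·2 + 1, so a_1 = 1
2 = 2·1 + 0, so a_2 = 2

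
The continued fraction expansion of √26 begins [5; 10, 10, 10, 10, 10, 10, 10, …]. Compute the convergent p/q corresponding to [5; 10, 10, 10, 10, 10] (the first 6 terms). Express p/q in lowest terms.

530451/104030

Work from the innermost term outward:
Start with 10.
10 + 1/(10/1) = 10 + 1/10 = 101/10
10 + 1/(101/10) = 10 + 10/101 = 1020/101
10 + 1/(1020/101) = 10 + 101/1020 = 10301/1020
10 + 1/(10301/1020) = 10 + 1020/10301 = 104030/10301
5 + 1/(104030/10301) = 5 + 10301/104030 = 530451/104030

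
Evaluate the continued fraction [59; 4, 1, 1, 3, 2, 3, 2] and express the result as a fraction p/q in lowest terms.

Build up convergents one term at a time:
a_0 = 59: 59/1
a_1 = 4: 237/4
a_2 = 1: 296/5
a_3 = 1: 533/9
a_4 = 3: 1895/32
a_5 = 2: 4323/73
a_6 = 3: 14864/251
a_7 = 2: 34051/575

34051/575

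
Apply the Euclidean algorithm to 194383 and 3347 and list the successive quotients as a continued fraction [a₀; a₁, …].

[58; 13, 42, 1, 5]

194383 = 58·3347 + 257, so a_0 = 58
3347 = 13·257 + 6, so a_1 = 13
257 = 42·6 + 5, so a_2 = 42
6 = 1·5 + 1, so a_3 = 1
5 = 5·1 + 0, so a_4 = 5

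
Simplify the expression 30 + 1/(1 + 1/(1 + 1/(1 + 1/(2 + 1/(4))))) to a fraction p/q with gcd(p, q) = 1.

1072/35

Start with 4.
2 + 1/(4/1) = 2 + 1/4 = 9/4
1 + 1/(9/4) = 1 + 4/9 = 13/9
1 + 1/(13/9) = 1 + 9/13 = 22/13
1 + 1/(22/13) = 1 + 13/22 = 35/22
30 + 1/(35/22) = 30 + 22/35 = 1072/35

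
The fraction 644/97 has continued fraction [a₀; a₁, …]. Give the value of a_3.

1

644 ÷ 97 → quotient 6, remainder 62
97 ÷ 62 → quotient 1, remainder 35
62 ÷ 35 → quotient 1, remainder 27
35 ÷ 27 → quotient 1, remainder 8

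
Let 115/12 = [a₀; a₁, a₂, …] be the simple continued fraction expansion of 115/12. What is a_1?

1

Run the Euclidean algorithm, recording each quotient:
115 ÷ 12 → quotient 9, remainder 7
12 ÷ 7 → quotient 1, remainder 5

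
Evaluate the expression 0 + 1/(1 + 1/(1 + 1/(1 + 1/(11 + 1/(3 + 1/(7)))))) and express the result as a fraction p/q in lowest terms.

520/791

a_0 = 0: 0/1
a_1 = 1: 1/1
a_2 = 1: 1/2
a_3 = 1: 2/3
a_4 = 11: 23/35
a_5 = 3: 71/108
a_6 = 7: 520/791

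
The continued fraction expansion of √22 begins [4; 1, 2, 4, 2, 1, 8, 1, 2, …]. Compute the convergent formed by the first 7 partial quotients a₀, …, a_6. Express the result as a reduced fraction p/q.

1712/365

Build up convergents one term at a time:
a_0 = 4: 4/1
a_1 = 1: 5/1
a_2 = 2: 14/3
a_3 = 4: 61/13
a_4 = 2: 136/29
a_5 = 1: 197/42
a_6 = 8: 1712/365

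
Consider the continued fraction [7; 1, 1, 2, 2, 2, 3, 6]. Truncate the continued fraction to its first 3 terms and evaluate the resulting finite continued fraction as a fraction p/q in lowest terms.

Start with 1.
1 + 1/(1/1) = 1 + 1/1 = 2/1
7 + 1/(2/1) = 7 + 1/2 = 15/2

15/2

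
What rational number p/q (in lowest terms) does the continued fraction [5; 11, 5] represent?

Build up convergents one term at a time:
a_0 = 5: 5/1
a_1 = 11: 56/11
a_2 = 5: 285/56

285/56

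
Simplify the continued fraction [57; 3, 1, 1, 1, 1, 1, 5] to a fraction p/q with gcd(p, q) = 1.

9336/163

Start with 5.
1 + 1/(5/1) = 1 + 1/5 = 6/5
1 + 1/(6/5) = 1 + 5/6 = 11/6
1 + 1/(11/6) = 1 + 6/11 = 17/11
1 + 1/(17/11) = 1 + 11/17 = 28/17
1 + 1/(28/17) = 1 + 17/28 = 45/28
3 + 1/(45/28) = 3 + 28/45 = 163/45
57 + 1/(163/45) = 57 + 45/163 = 9336/163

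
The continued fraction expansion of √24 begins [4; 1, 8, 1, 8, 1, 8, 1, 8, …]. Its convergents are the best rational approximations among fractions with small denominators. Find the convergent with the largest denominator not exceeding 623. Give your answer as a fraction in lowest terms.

485/99

List convergents until the denominator exceeds the bound:
a_0 = 4: 4/1  (≤ bound)
a_1 = 1: 5/1  (≤ bound)
a_2 = 8: 44/9  (≤ bound)
a_3 = 1: 49/10  (≤ bound)
a_4 = 8: 436/89  (≤ bound)
a_5 = 1: 485/99  (≤ bound)
a_6 = 8: 4316/881  (> 623, stop)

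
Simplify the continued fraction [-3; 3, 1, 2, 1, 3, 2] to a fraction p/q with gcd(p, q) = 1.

-347/127

a_0 = -3: -3/1
a_1 = 3: -8/3
a_2 = 1: -11/4
a_3 = 2: -30/11
a_4 = 1: -41/15
a_5 = 3: -153/56
a_6 = 2: -347/127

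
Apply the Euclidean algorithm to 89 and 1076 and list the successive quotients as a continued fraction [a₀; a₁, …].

[0; 12, 11, 8]

Repeatedly divide and take the remainder:
⌊89/1076⌋ = 0, remainder 89
⌊1076/89⌋ = 12, remainder 8
⌊89/8⌋ = 11, remainder 1
⌊8/1⌋ = 8, remainder 0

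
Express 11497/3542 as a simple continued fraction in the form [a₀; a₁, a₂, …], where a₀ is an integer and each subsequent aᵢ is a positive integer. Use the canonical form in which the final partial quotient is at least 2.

[3; 4, 15, 58]

Repeatedly divide and take the remainder:
11497 = 3·3542 + 871, so a_0 = 3
3542 = 4·871 + 58, so a_1 = 4
871 = 15·58 + 1, so a_2 = 15
58 = 58·1 + 0, so a_3 = 58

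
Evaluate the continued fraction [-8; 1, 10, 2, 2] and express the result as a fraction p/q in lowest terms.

-404/57

a_0 = -8: -8/1
a_1 = 1: -7/1
a_2 = 10: -78/11
a_3 = 2: -163/23
a_4 = 2: -404/57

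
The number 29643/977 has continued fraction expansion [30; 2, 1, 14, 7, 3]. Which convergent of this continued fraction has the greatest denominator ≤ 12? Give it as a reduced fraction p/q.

91/3

a_0 = 30: 30/1  (≤ bound)
a_1 = 2: 61/2  (≤ bound)
a_2 = 1: 91/3  (≤ bound)
a_3 = 14: 1335/44  (> 12, stop)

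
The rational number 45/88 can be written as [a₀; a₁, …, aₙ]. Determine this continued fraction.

Apply division with remainder until the remainder is 0:
45 ÷ 88 → quotient 0, remainder 45
88 ÷ 45 → quotient 1, remainder 43
45 ÷ 43 → quotient 1, remainder 2
43 ÷ 2 → quotient 21, remainder 1
2 ÷ 1 → quotient 2, remainder 0

[0; 1, 1, 21, 2]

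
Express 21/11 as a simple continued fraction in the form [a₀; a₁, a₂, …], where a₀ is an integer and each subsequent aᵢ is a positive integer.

[1; 1, 10]

Run the Euclidean algorithm, recording each quotient:
⌊21/11⌋ = 1, remainder 10
⌊11/10⌋ = 1, remainder 1
⌊10/1⌋ = 10, remainder 0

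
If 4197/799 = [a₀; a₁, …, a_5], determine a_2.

⌊4197/799⌋ = 5, remainder 202
⌊799/202⌋ = 3, remainder 193
⌊202/193⌋ = 1, remainder 9

1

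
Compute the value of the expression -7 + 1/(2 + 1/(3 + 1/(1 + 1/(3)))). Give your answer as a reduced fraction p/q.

Use the convergent recurrence hₖ = aₖ·hₖ₋₁ + hₖ₋₂ (and likewise for the denominators kₖ):
a_0 = -7: -7/1
a_1 = 2: -13/2
a_2 = 3: -46/7
a_3 = 1: -59/9
a_4 = 3: -223/34

-223/34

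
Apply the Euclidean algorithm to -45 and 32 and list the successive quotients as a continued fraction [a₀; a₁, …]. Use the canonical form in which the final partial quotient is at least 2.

[-2; 1, 1, 2, 6]

Run the Euclidean algorithm, recording each quotient:
⌊-45/32⌋ = -2, remainder 19
⌊32/19⌋ = 1, remainder 13
⌊19/13⌋ = 1, remainder 6
⌊13/6⌋ = 2, remainder 1
⌊6/1⌋ = 6, remainder 0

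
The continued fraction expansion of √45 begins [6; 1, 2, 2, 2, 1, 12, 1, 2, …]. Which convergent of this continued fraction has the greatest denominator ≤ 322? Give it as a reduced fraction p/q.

2046/305

List convergents until the denominator exceeds the bound:
a_0 = 6: 6/1  (≤ bound)
a_1 = 1: 7/1  (≤ bound)
a_2 = 2: 20/3  (≤ bound)
a_3 = 2: 47/7  (≤ bound)
a_4 = 2: 114/17  (≤ bound)
a_5 = 1: 161/24  (≤ bound)
a_6 = 12: 2046/305  (≤ bound)
a_7 = 1: 2207/329  (> 322, stop)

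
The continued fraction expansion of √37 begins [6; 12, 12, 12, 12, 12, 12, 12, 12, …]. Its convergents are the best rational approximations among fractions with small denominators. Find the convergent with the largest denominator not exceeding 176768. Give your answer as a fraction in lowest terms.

a_0 = 6: 6/1  (≤ bound)
a_1 = 12: 73/12  (≤ bound)
a_2 = 12: 882/145  (≤ bound)
a_3 = 12: 10657/1752  (≤ bound)
a_4 = 12: 128766/21169  (≤ bound)
a_5 = 12: 1555849/255780  (> 176768, stop)

128766/21169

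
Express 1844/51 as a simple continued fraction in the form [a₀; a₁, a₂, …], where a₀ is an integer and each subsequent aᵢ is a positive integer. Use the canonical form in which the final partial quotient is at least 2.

Apply division with remainder until the remainder is 0:
1844 = 36·51 + 8, so a_0 = 36
51 = 6·8 + 3, so a_1 = 6
8 = 2·3 + 2, so a_2 = 2
3 = 1·2 + 1, so a_3 = 1
2 = 2·1 + 0, so a_4 = 2

[36; 6, 2, 1, 2]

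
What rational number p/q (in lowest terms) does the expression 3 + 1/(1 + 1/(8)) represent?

Work from the innermost term outward:
Start with 8.
1 + 1/(8/1) = 1 + 1/8 = 9/8
3 + 1/(9/8) = 3 + 8/9 = 35/9

35/9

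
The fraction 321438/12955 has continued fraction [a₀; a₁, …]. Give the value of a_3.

321438 ÷ 12955 → quotient 24, remainder 10518
12955 ÷ 10518 → quotient 1, remainder 2437
10518 ÷ 2437 → quotient 4, remainder 770
2437 ÷ 770 → quotient 3, remainder 127

3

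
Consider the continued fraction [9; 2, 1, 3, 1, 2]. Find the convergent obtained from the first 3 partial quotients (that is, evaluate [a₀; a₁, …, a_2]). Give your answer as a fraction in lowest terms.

28/3

Compute successive convergents:
a_0 = 9: 9/1
a_1 = 2: 19/2
a_2 = 1: 28/3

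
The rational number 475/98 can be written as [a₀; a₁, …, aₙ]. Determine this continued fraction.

[4; 1, 5, 1, 1, 7]

Repeatedly divide and take the remainder:
475 ÷ 98 → quotient 4, remainder 83
98 ÷ 83 → quotient 1, remainder 15
83 ÷ 15 → quotient 5, remainder 8
15 ÷ 8 → quotient 1, remainder 7
8 ÷ 7 → quotient 1, remainder 1
7 ÷ 1 → quotient 7, remainder 0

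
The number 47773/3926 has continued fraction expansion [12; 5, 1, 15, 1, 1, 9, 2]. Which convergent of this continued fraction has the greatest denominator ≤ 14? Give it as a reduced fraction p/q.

73/6

List convergents until the denominator exceeds the bound:
a_0 = 12: 12/1  (≤ bound)
a_1 = 5: 61/5  (≤ bound)
a_2 = 1: 73/6  (≤ bound)
a_3 = 15: 1156/95  (> 14, stop)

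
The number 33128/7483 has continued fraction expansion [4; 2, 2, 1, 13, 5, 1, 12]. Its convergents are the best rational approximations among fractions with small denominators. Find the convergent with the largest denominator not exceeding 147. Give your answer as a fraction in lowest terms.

425/96

a_0 = 4: 4/1  (≤ bound)
a_1 = 2: 9/2  (≤ bound)
a_2 = 2: 22/5  (≤ bound)
a_3 = 1: 31/7  (≤ bound)
a_4 = 13: 425/96  (≤ bound)
a_5 = 5: 2156/487  (> 147, stop)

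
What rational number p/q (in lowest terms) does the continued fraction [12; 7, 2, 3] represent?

631/52

a_0 = 12: 12/1
a_1 = 7: 85/7
a_2 = 2: 182/15
a_3 = 3: 631/52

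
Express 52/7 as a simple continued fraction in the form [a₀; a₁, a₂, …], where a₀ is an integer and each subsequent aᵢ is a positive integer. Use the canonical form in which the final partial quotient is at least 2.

⌊52/7⌋ = 7, remainder 3
⌊7/3⌋ = 2, remainder 1
⌊3/1⌋ = 3, remainder 0

[7; 2, 3]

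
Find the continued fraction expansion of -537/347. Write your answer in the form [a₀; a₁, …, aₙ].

[-2; 2, 4, 1, 3, 8]

Run the Euclidean algorithm, recording each quotient:
-537 = -2·347 + 157, so a_0 = -2
347 = 2·157 + 33, so a_1 = 2
157 = 4·33 + 25, so a_2 = 4
33 = 1·25 + 8, so a_3 = 1
25 = 3·8 + 1, so a_4 = 3
8 = 8·1 + 0, so a_5 = 8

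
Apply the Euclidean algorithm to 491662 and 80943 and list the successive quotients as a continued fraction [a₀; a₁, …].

[6; 13, 2, 13, 44, 2, 2]

Run the Euclidean algorithm, recording each quotient:
491662 ÷ 80943 → quotient 6, remainder 6004
80943 ÷ 6004 → quotient 13, remainder 2891
6004 ÷ 2891 → quotient 2, remainder 222
2891 ÷ 222 → quotient 13, remainder 5
222 ÷ 5 → quotient 44, remainder 2
5 ÷ 2 → quotient 2, remainder 1
2 ÷ 1 → quotient 2, remainder 0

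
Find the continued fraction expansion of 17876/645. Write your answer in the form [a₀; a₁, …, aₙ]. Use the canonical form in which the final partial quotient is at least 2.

[27; 1, 2, 1, 1, 45, 2]

17876 = 27·645 + 461, so a_0 = 27
645 = 1·461 + 184, so a_1 = 1
461 = 2·184 + 93, so a_2 = 2
184 = 1·93 + 91, so a_3 = 1
93 = 1·91 + 2, so a_4 = 1
91 = 45·2 + 1, so a_5 = 45
2 = 2·1 + 0, so a_6 = 2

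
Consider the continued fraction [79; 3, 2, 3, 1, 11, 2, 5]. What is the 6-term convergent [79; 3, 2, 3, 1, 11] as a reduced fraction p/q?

Work from the innermost term outward:
Start with 11.
1 + 1/(11/1) = 1 + 1/11 = 12/11
3 + 1/(12/11) = 3 + 11/12 = 47/12
2 + 1/(47/12) = 2 + 12/47 = 106/47
3 + 1/(106/47) = 3 + 47/106 = 365/106
79 + 1/(365/106) = 79 + 106/365 = 28941/365

28941/365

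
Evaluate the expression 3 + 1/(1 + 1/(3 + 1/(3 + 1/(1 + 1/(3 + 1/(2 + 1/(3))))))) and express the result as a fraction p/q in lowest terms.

Start with 3.
2 + 1/(3/1) = 2 + 1/3 = 7/3
3 + 1/(7/3) = 3 + 3/7 = 24/7
1 + 1/(24/7) = 1 + 7/24 = 31/24
3 + 1/(31/24) = 3 + 24/31 = 117/31
3 + 1/(117/31) = 3 + 31/117 = 382/117
1 + 1/(382/117) = 1 + 117/382 = 499/382
3 + 1/(499/382) = 3 + 382/499 = 1879/499

1879/499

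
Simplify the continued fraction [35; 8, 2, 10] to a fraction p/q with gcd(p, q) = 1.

a_0 = 35: 35/1
a_1 = 8: 281/8
a_2 = 2: 597/17
a_3 = 10: 6251/178

6251/178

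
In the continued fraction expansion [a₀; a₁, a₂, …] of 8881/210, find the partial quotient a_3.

Repeatedly divide and take the remainder:
8881 = 42·210 + 61, so a_0 = 42
210 = 3·61 + 27, so a_1 = 3
61 = 2·27 + 7, so a_2 = 2
27 = 3·7 + 6, so a_3 = 3

3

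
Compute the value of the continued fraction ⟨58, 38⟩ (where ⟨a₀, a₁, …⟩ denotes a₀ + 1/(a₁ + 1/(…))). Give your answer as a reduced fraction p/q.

a_0 = 58: 58/1
a_1 = 38: 2205/38

2205/38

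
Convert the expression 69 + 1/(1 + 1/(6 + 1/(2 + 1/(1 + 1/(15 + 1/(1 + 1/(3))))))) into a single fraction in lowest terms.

Compute successive convergents:
a_0 = 69: 69/1
a_1 = 1: 70/1
a_2 = 6: 489/7
a_3 = 2: 1048/15
a_4 = 1: 1537/22
a_5 = 15: 24103/345
a_6 = 1: 25640/367
a_7 = 3: 101023/1446

101023/1446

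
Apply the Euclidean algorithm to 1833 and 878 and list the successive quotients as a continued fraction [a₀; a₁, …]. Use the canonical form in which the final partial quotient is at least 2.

[2; 11, 2, 2, 15]

1833 = 2·878 + 77, so a_0 = 2
878 = 11·77 + 31, so a_1 = 11
77 = 2·31 + 15, so a_2 = 2
31 = 2·15 + 1, so a_3 = 2
15 = 15·1 + 0, so a_4 = 15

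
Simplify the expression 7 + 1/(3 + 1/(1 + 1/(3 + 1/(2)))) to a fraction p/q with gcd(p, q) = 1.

Starting at the tail and folding back:
Start with 2.
3 + 1/(2/1) = 3 + 1/2 = 7/2
1 + 1/(7/2) = 1 + 2/7 = 9/7
3 + 1/(9/7) = 3 + 7/9 = 34/9
7 + 1/(34/9) = 7 + 9/34 = 247/34

247/34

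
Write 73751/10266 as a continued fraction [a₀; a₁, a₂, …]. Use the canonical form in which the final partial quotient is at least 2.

Repeatedly divide and take the remainder:
73751 = 7·10266 + 1889, so a_0 = 7
10266 = 5·1889 + 821, so a_1 = 5
1889 = 2·821 + 247, so a_2 = 2
821 = 3·247 + 80, so a_3 = 3
247 = 3·80 + 7, so a_4 = 3
80 = 11·7 + 3, so a_5 = 11
7 = 2·3 + 1, so a_6 = 2
3 = 3·1 + 0, so a_7 = 3

[7; 5, 2, 3, 3, 11, 2, 3]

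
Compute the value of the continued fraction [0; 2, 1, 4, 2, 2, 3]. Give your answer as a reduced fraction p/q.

92/259

Collapse the nested fraction from the inside out:
Start with 3.
2 + 1/(3/1) = 2 + 1/3 = 7/3
2 + 1/(7/3) = 2 + 3/7 = 17/7
4 + 1/(17/7) = 4 + 7/17 = 75/17
1 + 1/(75/17) = 1 + 17/75 = 92/75
2 + 1/(92/75) = 2 + 75/92 = 259/92
0 + 1/(259/92) = 0 + 92/259 = 92/259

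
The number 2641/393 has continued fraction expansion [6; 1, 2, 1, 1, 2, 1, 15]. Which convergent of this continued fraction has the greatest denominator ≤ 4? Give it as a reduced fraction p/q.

27/4

a_0 = 6: 6/1  (≤ bound)
a_1 = 1: 7/1  (≤ bound)
a_2 = 2: 20/3  (≤ bound)
a_3 = 1: 27/4  (≤ bound)
a_4 = 1: 47/7  (> 4, stop)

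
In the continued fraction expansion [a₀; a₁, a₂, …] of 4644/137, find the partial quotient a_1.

1

⌊4644/137⌋ = 33, remainder 123
⌊137/123⌋ = 1, remainder 14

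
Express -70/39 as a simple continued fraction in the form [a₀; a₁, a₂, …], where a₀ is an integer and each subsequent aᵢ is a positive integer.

[-2; 4, 1, 7]

-70 = -2·39 + 8, so a_0 = -2
39 = 4·8 + 7, so a_1 = 4
8 = 1·7 + 1, so a_2 = 1
7 = 7·1 + 0, so a_3 = 7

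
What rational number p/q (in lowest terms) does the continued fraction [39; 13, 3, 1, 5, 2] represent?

25907/663

Start with 2.
5 + 1/(2/1) = 5 + 1/2 = 11/2
1 + 1/(11/2) = 1 + 2/11 = 13/11
3 + 1/(13/11) = 3 + 11/13 = 50/13
13 + 1/(50/13) = 13 + 13/50 = 663/50
39 + 1/(663/50) = 39 + 50/663 = 25907/663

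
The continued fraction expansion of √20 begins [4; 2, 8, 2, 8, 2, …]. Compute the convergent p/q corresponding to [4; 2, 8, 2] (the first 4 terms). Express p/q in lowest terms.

a_0 = 4: 4/1
a_1 = 2: 9/2
a_2 = 8: 76/17
a_3 = 2: 161/36

161/36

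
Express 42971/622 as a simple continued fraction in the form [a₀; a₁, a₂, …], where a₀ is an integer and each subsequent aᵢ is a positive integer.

[69; 11, 1, 2, 1, 3, 1, 2]

42971 = 69·622 + 53, so a_0 = 69
622 = 11·53 + 39, so a_1 = 11
53 = 1·39 + 14, so a_2 = 1
39 = 2·14 + 11, so a_3 = 2
14 = 1·11 + 3, so a_4 = 1
11 = 3·3 + 2, so a_5 = 3
3 = 1·2 + 1, so a_6 = 1
2 = 2·1 + 0, so a_7 = 2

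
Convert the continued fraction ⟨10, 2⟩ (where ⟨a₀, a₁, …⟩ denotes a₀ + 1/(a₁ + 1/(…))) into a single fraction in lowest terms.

a_0 = 10: 10/1
a_1 = 2: 21/2

21/2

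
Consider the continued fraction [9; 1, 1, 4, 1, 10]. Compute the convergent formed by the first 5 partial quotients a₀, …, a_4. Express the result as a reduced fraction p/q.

105/11

Starting at the tail and folding back:
Start with 1.
4 + 1/(1/1) = 4 + 1/1 = 5/1
1 + 1/(5/1) = 1 + 1/5 = 6/5
1 + 1/(6/5) = 1 + 5/6 = 11/6
9 + 1/(11/6) = 9 + 6/11 = 105/11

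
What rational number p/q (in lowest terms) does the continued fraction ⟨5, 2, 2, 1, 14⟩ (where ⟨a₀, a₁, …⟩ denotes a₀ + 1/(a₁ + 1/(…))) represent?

Start with 14.
1 + 1/(14/1) = 1 + 1/14 = 15/14
2 + 1/(15/14) = 2 + 14/15 = 44/15
2 + 1/(44/15) = 2 + 15/44 = 103/44
5 + 1/(103/44) = 5 + 44/103 = 559/103

559/103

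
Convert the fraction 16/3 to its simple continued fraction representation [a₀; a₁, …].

[5; 3]

16 = 5·3 + 1, so a_0 = 5
3 = 3·1 + 0, so a_1 = 3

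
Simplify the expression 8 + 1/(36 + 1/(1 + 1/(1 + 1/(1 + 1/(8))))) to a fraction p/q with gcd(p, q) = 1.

Start with 8.
1 + 1/(8/1) = 1 + 1/8 = 9/8
1 + 1/(9/8) = 1 + 8/9 = 17/9
1 + 1/(17/9) = 1 + 9/17 = 26/17
36 + 1/(26/17) = 36 + 17/26 = 953/26
8 + 1/(953/26) = 8 + 26/953 = 7650/953

7650/953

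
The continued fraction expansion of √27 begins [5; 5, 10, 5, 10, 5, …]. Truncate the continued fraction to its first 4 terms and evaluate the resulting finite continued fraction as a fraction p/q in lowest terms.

Start with 5.
10 + 1/(5/1) = 10 + 1/5 = 51/5
5 + 1/(51/5) = 5 + 5/51 = 260/51
5 + 1/(260/51) = 5 + 51/260 = 1351/260

1351/260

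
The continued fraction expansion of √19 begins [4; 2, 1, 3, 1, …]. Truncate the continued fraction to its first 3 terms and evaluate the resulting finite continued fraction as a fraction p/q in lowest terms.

a_0 = 4: 4/1
a_1 = 2: 9/2
a_2 = 1: 13/3

13/3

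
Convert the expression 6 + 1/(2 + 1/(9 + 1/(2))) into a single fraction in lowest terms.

a_0 = 6: 6/1
a_1 = 2: 13/2
a_2 = 9: 123/19
a_3 = 2: 259/40

259/40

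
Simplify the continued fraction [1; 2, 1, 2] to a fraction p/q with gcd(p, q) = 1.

Starting at the tail and folding back:
Start with 2.
1 + 1/(2/1) = 1 + 1/2 = 3/2
2 + 1/(3/2) = 2 + 2/3 = 8/3
1 + 1/(8/3) = 1 + 3/8 = 11/8

11/8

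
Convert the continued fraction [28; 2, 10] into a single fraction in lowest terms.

a_0 = 28: 28/1
a_1 = 2: 57/2
a_2 = 10: 598/21

598/21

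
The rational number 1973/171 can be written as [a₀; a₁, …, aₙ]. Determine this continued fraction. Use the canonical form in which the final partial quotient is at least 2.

[11; 1, 1, 6, 13]

1973 ÷ 171 → quotient 11, remainder 92
171 ÷ 92 → quotient 1, remainder 79
92 ÷ 79 → quotient 1, remainder 13
79 ÷ 13 → quotient 6, remainder 1
13 ÷ 1 → quotient 13, remainder 0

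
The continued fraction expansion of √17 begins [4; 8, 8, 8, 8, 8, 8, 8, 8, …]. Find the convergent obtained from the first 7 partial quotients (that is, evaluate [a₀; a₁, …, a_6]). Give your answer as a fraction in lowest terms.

1166876/283009

a_0 = 4: 4/1
a_1 = 8: 33/8
a_2 = 8: 268/65
a_3 = 8: 2177/528
a_4 = 8: 17684/4289
a_5 = 8: 143649/34840
a_6 = 8: 1166876/283009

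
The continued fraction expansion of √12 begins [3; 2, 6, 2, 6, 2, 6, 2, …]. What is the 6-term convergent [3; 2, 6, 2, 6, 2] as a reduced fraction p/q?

1351/390

a_0 = 3: 3/1
a_1 = 2: 7/2
a_2 = 6: 45/13
a_3 = 2: 97/28
a_4 = 6: 627/181
a_5 = 2: 1351/390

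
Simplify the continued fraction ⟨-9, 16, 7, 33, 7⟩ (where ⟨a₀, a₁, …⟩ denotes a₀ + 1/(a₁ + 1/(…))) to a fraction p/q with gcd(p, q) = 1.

-235321/26328

a_0 = -9: -9/1
a_1 = 16: -143/16
a_2 = 7: -1010/113
a_3 = 33: -33473/3745
a_4 = 7: -235321/26328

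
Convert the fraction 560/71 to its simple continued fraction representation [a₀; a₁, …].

⌊560/71⌋ = 7, remainder 63
⌊71/63⌋ = 1, remainder 8
⌊63/8⌋ = 7, remainder 7
⌊8/7⌋ = 1, remainder 1
⌊7/1⌋ = 7, remainder 0

[7; 1, 7, 1, 7]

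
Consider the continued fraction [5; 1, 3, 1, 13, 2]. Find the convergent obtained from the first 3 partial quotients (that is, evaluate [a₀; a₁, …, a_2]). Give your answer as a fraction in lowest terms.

23/4

Start with 3.
1 + 1/(3/1) = 1 + 1/3 = 4/3
5 + 1/(4/3) = 5 + 3/4 = 23/4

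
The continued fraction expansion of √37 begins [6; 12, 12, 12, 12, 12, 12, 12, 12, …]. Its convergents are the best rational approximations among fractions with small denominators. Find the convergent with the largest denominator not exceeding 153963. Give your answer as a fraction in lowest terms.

a_0 = 6: 6/1  (≤ bound)
a_1 = 12: 73/12  (≤ bound)
a_2 = 12: 882/145  (≤ bound)
a_3 = 12: 10657/1752  (≤ bound)
a_4 = 12: 128766/21169  (≤ bound)
a_5 = 12: 1555849/255780  (> 153963, stop)

128766/21169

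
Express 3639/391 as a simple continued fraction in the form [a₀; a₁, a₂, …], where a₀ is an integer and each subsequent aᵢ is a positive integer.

Repeatedly divide and take the remainder:
3639 ÷ 391 → quotient 9, remainder 120
391 ÷ 120 → quotient 3, remainder 31
120 ÷ 31 → quotient 3, remainder 27
31 ÷ 27 → quotient 1, remainder 4
27 ÷ 4 → quotient 6, remainder 3
4 ÷ 3 → quotient 1, remainder 1
3 ÷ 1 → quotient 3, remainder 0

[9; 3, 3, 1, 6, 1, 3]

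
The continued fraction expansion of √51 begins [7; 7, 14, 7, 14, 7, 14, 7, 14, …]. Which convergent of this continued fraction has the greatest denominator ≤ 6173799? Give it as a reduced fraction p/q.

7068593/989801

List convergents until the denominator exceeds the bound:
a_0 = 7: 7/1  (≤ bound)
a_1 = 7: 50/7  (≤ bound)
a_2 = 14: 707/99  (≤ bound)
a_3 = 7: 4999/700  (≤ bound)
a_4 = 14: 70693/9899  (≤ bound)
a_5 = 7: 499850/69993  (≤ bound)
a_6 = 14: 7068593/989801  (≤ bound)
a_7 = 7: 49980001/6998600  (> 6173799, stop)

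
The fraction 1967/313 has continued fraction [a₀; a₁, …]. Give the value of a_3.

⌊1967/313⌋ = 6, remainder 89
⌊313/89⌋ = 3, remainder 46
⌊89/46⌋ = 1, remainder 43
⌊46/43⌋ = 1, remainder 3

1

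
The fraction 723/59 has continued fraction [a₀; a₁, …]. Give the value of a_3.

14

Repeatedly divide and take the remainder:
723 ÷ 59 → quotient 12, remainder 15
59 ÷ 15 → quotient 3, remainder 14
15 ÷ 14 → quotient 1, remainder 1
14 ÷ 1 → quotient 14, remainder 0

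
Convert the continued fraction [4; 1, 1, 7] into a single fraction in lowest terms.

Start with 7.
1 + 1/(7/1) = 1 + 1/7 = 8/7
1 + 1/(8/7) = 1 + 7/8 = 15/8
4 + 1/(15/8) = 4 + 8/15 = 68/15

68/15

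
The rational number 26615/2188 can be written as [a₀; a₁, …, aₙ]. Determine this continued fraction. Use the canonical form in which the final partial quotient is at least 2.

[12; 6, 10, 1, 1, 3, 1, 3]

26615 = 12·2188 + 359, so a_0 = 12
2188 = 6·359 + 34, so a_1 = 6
359 = 10·34 + 19, so a_2 = 10
34 = 1·19 + 15, so a_3 = 1
19 = 1·15 + 4, so a_4 = 1
15 = 3·4 + 3, so a_5 = 3
4 = 1·3 + 1, so a_6 = 1
3 = 3·1 + 0, so a_7 = 3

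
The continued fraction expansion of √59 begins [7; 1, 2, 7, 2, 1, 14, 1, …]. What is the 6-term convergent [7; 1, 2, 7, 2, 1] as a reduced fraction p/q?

530/69

Collapse the nested fraction from the inside out:
Start with 1.
2 + 1/(1/1) = 2 + 1/1 = 3/1
7 + 1/(3/1) = 7 + 1/3 = 22/3
2 + 1/(22/3) = 2 + 3/22 = 47/22
1 + 1/(47/22) = 1 + 22/47 = 69/47
7 + 1/(69/47) = 7 + 47/69 = 530/69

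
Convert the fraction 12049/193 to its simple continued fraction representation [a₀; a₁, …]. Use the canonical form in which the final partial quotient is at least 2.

[62; 2, 3, 13, 2]

⌊12049/193⌋ = 62, remainder 83
⌊193/83⌋ = 2, remainder 27
⌊83/27⌋ = 3, remainder 2
⌊27/2⌋ = 13, remainder 1
⌊2/1⌋ = 2, remainder 0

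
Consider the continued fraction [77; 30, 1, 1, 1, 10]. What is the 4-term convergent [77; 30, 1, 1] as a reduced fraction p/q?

4699/61

Use the convergent recurrence hₖ = aₖ·hₖ₋₁ + hₖ₋₂ (and likewise for the denominators kₖ):
a_0 = 77: 77/1
a_1 = 30: 2311/30
a_2 = 1: 2388/31
a_3 = 1: 4699/61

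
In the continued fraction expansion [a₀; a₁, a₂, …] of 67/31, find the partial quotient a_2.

5

Repeatedly divide and take the remainder:
67 = 2·31 + 5, so a_0 = 2
31 = 6·5 + 1, so a_1 = 6
5 = 5·1 + 0, so a_2 = 5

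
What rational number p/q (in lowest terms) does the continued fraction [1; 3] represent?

a_0 = 1: 1/1
a_1 = 3: 4/3

4/3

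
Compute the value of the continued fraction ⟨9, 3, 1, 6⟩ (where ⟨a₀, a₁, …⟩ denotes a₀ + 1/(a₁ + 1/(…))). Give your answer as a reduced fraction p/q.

Start with 6.
1 + 1/(6/1) = 1 + 1/6 = 7/6
3 + 1/(7/6) = 3 + 6/7 = 27/7
9 + 1/(27/7) = 9 + 7/27 = 250/27

250/27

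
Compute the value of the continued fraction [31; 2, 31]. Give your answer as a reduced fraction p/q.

Collapse the nested fraction from the inside out:
Start with 31.
2 + 1/(31/1) = 2 + 1/31 = 63/31
31 + 1/(63/31) = 31 + 31/63 = 1984/63

1984/63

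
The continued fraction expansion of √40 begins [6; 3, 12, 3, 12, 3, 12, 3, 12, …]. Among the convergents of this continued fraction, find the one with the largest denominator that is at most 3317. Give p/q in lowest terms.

a_0 = 6: 6/1  (≤ bound)
a_1 = 3: 19/3  (≤ bound)
a_2 = 12: 234/37  (≤ bound)
a_3 = 3: 721/114  (≤ bound)
a_4 = 12: 8886/1405  (≤ bound)
a_5 = 3: 27379/4329  (> 3317, stop)

8886/1405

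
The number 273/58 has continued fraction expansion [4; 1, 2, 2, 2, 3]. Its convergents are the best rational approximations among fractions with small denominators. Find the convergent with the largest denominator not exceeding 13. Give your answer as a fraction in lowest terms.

a_0 = 4: 4/1  (≤ bound)
a_1 = 1: 5/1  (≤ bound)
a_2 = 2: 14/3  (≤ bound)
a_3 = 2: 33/7  (≤ bound)
a_4 = 2: 80/17  (> 13, stop)

33/7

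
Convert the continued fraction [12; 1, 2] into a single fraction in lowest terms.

38/3

a_0 = 12: 12/1
a_1 = 1: 13/1
a_2 = 2: 38/3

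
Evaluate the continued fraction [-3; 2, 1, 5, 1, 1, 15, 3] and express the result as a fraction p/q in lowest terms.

Build up convergents one term at a time:
a_0 = -3: -3/1
a_1 = 2: -5/2
a_2 = 1: -8/3
a_3 = 5: -45/17
a_4 = 1: -53/20
a_5 = 1: -98/37
a_6 = 15: -1523/575
a_7 = 3: -4667/1762

-4667/1762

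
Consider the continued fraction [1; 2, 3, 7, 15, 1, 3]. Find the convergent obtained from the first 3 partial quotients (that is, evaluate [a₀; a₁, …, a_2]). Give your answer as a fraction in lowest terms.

Starting at the tail and folding back:
Start with 3.
2 + 1/(3/1) = 2 + 1/3 = 7/3
1 + 1/(7/3) = 1 + 3/7 = 10/7

10/7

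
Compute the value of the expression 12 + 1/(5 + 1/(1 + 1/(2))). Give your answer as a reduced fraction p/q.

207/17

Start with 2.
1 + 1/(2/1) = 1 + 1/2 = 3/2
5 + 1/(3/2) = 5 + 2/3 = 17/3
12 + 1/(17/3) = 12 + 3/17 = 207/17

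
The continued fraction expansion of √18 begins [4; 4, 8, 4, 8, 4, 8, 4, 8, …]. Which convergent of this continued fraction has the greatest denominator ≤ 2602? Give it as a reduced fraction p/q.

4756/1121

a_0 = 4: 4/1  (≤ bound)
a_1 = 4: 17/4  (≤ bound)
a_2 = 8: 140/33  (≤ bound)
a_3 = 4: 577/136  (≤ bound)
a_4 = 8: 4756/1121  (≤ bound)
a_5 = 4: 19601/4620  (> 2602, stop)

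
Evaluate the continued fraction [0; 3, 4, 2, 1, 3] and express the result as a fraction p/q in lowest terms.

48/155

Start with 3.
1 + 1/(3/1) = 1 + 1/3 = 4/3
2 + 1/(4/3) = 2 + 3/4 = 11/4
4 + 1/(11/4) = 4 + 4/11 = 48/11
3 + 1/(48/11) = 3 + 11/48 = 155/48
0 + 1/(155/48) = 0 + 48/155 = 48/155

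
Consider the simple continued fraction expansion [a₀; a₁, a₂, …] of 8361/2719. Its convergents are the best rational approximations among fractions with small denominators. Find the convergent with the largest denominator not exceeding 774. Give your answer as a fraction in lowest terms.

List convergents until the denominator exceeds the bound:
a_0 = 3: 3/1  (≤ bound)
a_1 = 13: 40/13  (≤ bound)
a_2 = 3: 123/40  (≤ bound)
a_3 = 22: 2746/893  (> 774, stop)

123/40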